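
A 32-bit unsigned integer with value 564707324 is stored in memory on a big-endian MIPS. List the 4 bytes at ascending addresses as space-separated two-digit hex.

564707324 in hexadecimal, padded to 32 bits, is 0x21A8BFFC.
Split into bytes (most-significant first): 21 A8 BF FC.
Big-endian: lowest address holds the most-significant byte.
So the memory order matches the most-significant-first order: 21 A8 BF FC.

21 A8 BF FC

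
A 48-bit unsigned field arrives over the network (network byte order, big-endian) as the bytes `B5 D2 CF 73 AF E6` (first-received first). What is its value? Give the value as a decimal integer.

Big-endian stores the most-significant byte at the lowest address.
The bytes are already most-significant first: 0xB5D2CF73AFE6.
0xB5D2CF73AFE6 = 199917028224998.

199917028224998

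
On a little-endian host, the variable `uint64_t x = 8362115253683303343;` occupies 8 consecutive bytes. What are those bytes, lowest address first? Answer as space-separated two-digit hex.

AF 33 AB D2 84 33 0C 74

8362115253683303343 in hexadecimal, padded to 64 bits, is 0x740C3384D2AB33AF.
Split into bytes (most-significant first): 74 0C 33 84 D2 AB 33 AF.
Little-endian stores the least-significant byte at the lowest address.
So at ascending addresses the bytes are AF 33 AB D2 84 33 0C 74.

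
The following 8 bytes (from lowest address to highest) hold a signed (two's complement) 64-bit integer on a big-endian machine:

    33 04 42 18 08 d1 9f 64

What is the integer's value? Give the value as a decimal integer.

3676135866835771236

Big-endian: lowest address holds the most-significant byte.
The bytes are already most-significant first: 0x3304421808D19F64.
0x3304421808D19F64 = 3676135866835771236.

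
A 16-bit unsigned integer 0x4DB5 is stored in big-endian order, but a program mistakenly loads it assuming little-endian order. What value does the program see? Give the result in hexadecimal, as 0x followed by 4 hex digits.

Stored big-endian, the bytes at ascending addresses are 4D B5.
Read back as little-endian, the first byte is least significant, giving 0xB54D.

0xB54D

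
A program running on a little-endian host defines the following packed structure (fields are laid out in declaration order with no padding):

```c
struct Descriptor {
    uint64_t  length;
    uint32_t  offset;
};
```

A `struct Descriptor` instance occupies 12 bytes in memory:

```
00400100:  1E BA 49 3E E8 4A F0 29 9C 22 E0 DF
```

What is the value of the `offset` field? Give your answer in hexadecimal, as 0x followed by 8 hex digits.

`offset` follows `length` (8 bytes), so it starts at byte offset 8 and occupies 4 bytes.
Bytes at offsets 8..11: 9C 22 E0 DF.
Little-endian: lowest address holds the least-significant byte.
Reassemble most-significant byte first: DF E0 22 9C → 0xDFE0229C.

0xDFE0229C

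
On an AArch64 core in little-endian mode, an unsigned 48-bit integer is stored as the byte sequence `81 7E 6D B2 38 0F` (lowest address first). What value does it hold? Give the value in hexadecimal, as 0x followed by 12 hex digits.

0x0F38B26D7E81

Little-endian: lowest address holds the least-significant byte.
Reassemble most-significant byte first: 0F 38 B2 6D 7E 81 → 0x0F38B26D7E81.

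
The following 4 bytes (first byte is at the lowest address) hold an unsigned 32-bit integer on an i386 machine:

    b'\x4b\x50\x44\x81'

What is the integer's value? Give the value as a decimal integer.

In little-endian order the low byte comes first in memory.
Reassemble most-significant byte first: 81 44 50 4B → 0x8144504B.
0x8144504B = 2168737867.

2168737867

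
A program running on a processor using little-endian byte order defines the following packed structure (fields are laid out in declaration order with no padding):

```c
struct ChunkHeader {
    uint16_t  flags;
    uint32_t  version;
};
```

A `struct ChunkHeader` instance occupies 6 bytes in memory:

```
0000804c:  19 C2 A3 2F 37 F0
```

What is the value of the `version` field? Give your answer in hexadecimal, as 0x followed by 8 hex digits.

0xF0372FA3

`version` follows `flags` (2 bytes), so it starts at byte offset 2 and occupies 4 bytes.
Bytes at offsets 2..5: A3 2F 37 F0.
Little-endian stores the least-significant byte at the lowest address.
Reassemble most-significant byte first: F0 37 2F A3 → 0xF0372FA3.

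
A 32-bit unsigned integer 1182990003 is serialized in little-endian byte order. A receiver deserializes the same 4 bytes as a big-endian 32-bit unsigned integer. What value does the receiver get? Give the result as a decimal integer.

3019801158

1182990003 in 32-bit hexadecimal is 0x4682FEB3.
Stored little-endian, the bytes at ascending addresses are B3 FE 82 46.
Read back as big-endian, the last byte is least significant, giving 0xB3FE8246.
0xB3FE8246 = 3019801158.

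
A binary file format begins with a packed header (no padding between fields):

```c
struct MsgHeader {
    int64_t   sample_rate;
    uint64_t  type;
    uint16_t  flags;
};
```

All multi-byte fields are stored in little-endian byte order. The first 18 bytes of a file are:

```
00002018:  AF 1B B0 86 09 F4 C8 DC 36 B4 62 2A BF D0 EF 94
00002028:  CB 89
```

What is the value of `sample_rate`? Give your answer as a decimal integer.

-2537510068271703121

`sample_rate` is the first field, at byte offset 0, occupying 8 bytes.
Bytes at offsets 0..7: AF 1B B0 86 09 F4 C8 DC.
Little-endian stores the least-significant byte at the lowest address.
Reassemble most-significant byte first: DC C8 F4 09 86 B0 1B AF → 0xDCC8F40986B01BAF.
Top bit is set, so as a signed 64-bit value this is 0xDCC8F40986B01BAF − 2^64 = -2537510068271703121.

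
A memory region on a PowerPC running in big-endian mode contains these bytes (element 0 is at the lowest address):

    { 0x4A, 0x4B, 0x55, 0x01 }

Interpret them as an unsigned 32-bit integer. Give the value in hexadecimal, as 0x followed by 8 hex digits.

0x4A4B5501

Big-endian stores the most-significant byte at the lowest address.
The bytes are already most-significant first: 0x4A4B5501.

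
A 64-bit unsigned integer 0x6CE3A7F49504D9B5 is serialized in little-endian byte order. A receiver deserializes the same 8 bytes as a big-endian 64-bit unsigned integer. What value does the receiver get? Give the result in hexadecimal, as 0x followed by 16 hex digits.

Stored little-endian, the bytes at ascending addresses are B5 D9 04 95 F4 A7 E3 6C.
Read back as big-endian, the last byte is least significant, giving 0xB5D90495F4A7E36C.

0xB5D90495F4A7E36C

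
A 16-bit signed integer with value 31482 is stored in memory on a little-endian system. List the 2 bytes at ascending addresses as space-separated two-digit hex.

FA 7A

31482 in hexadecimal, padded to 16 bits, is 0x7AFA.
Split into bytes (most-significant first): 7A FA.
Little-endian: lowest address holds the least-significant byte.
So at ascending addresses the bytes are FA 7A.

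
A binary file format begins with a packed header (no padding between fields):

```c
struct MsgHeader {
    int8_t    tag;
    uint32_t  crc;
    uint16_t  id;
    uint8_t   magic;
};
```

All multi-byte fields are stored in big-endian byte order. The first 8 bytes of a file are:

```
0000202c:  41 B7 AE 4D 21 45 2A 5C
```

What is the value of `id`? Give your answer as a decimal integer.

17706

`id` follows `tag` (1 B), `crc` (4 B), so it starts at offset 1 + 4 = 5 and occupies 2 bytes.
Bytes at offsets 5..6: 45 2A.
Big-endian: lowest address holds the most-significant byte.
The bytes are already most-significant first: 0x452A.
0x452A = 17706.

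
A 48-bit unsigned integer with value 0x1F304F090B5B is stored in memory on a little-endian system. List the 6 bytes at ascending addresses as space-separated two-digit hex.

Split into bytes (most-significant first): 1F 30 4F 09 0B 5B.
Little-endian: lowest address holds the least-significant byte.
So at ascending addresses the bytes are 5B 0B 09 4F 30 1F.

5B 0B 09 4F 30 1F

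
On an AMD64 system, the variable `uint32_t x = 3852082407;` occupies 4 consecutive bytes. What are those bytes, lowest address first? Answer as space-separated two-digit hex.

E7 1C 9A E5

3852082407 in hexadecimal, padded to 32 bits, is 0xE59A1CE7.
Split into bytes (most-significant first): E5 9A 1C E7.
Little-endian: lowest address holds the least-significant byte.
So at ascending addresses the bytes are E7 1C 9A E5.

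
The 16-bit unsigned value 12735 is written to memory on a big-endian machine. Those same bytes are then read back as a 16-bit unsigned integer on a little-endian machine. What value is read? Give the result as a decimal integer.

12735 in 16-bit hexadecimal is 0x31BF.
Stored big-endian, the bytes at ascending addresses are 31 BF.
Read back as little-endian, the first byte is least significant, giving 0xBF31.
0xBF31 = 48945.

48945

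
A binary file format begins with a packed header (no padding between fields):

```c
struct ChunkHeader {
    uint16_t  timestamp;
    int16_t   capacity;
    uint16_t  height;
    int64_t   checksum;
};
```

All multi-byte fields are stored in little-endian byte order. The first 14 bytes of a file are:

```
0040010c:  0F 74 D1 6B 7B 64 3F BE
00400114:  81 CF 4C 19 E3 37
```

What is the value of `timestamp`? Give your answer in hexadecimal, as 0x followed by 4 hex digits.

`timestamp` is the first field, at byte offset 0, occupying 2 bytes.
Bytes at offsets 0..1: 0F 74.
In little-endian order the low byte comes first in memory.
Reassemble most-significant byte first: 74 0F → 0x740F.

0x740F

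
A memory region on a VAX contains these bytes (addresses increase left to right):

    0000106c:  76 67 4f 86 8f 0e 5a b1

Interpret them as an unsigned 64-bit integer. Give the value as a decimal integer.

In little-endian order the low byte comes first in memory.
Reassemble most-significant byte first: B1 5A 0E 8F 86 4F 67 76 → 0xB15A0E8F864F6776.
0xB15A0E8F864F6776 = 12779542902213666678.

12779542902213666678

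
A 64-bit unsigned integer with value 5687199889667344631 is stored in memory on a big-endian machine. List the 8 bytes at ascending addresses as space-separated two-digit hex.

5687199889667344631 in hexadecimal, padded to 64 bits, is 0x4EECFE2AE64348F7.
Split into bytes (most-significant first): 4E EC FE 2A E6 43 48 F7.
Big-endian stores the most-significant byte at the lowest address.
So the memory order matches the most-significant-first order: 4E EC FE 2A E6 43 48 F7.

4E EC FE 2A E6 43 48 F7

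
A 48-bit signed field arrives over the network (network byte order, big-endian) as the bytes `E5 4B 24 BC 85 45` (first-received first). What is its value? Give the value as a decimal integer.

-29364075068091

In big-endian order the high byte comes first in memory.
The bytes are already most-significant first: 0xE54B24BC8545.
Top bit is set, so as a signed 48-bit value this is 0xE54B24BC8545 − 2^48 = -29364075068091.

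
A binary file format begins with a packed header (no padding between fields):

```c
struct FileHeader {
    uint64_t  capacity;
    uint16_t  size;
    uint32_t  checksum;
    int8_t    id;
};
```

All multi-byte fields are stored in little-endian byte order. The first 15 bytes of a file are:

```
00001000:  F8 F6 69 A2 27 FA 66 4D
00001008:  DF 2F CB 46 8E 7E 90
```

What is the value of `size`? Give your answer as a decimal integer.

`size` follows `capacity` (8 bytes), so it starts at byte offset 8 and occupies 2 bytes.
Bytes at offsets 8..9: DF 2F.
In little-endian order the low byte comes first in memory.
Reassemble most-significant byte first: 2F DF → 0x2FDF.
0x2FDF = 12255.

12255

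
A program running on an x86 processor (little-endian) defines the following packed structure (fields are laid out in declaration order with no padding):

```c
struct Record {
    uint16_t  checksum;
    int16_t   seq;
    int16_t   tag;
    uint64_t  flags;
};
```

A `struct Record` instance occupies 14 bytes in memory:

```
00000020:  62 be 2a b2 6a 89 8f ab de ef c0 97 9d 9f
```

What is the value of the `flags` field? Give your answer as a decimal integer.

`flags` follows `checksum` (2 B), `seq` (2 B), `tag` (2 B), so it starts at offset 2 + 2 + 2 = 6 and occupies 8 bytes.
Bytes at offsets 6..13: 8F AB DE EF C0 97 9D 9F.
In little-endian order the low byte comes first in memory.
Reassemble most-significant byte first: 9F 9D 97 C0 EF DE AB 8F → 0x9F9D97C0EFDEAB8F.
0x9F9D97C0EFDEAB8F = 11501515878287977359.

11501515878287977359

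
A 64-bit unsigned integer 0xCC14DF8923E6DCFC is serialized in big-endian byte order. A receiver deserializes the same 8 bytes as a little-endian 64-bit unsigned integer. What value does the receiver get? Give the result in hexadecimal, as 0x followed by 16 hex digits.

Stored big-endian, the bytes at ascending addresses are CC 14 DF 89 23 E6 DC FC.
Read back as little-endian, the first byte is least significant, giving 0xFCDCE62389DF14CC.

0xFCDCE62389DF14CC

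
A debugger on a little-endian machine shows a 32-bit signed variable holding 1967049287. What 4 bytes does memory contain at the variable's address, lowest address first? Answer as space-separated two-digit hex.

47 CA 3E 75

1967049287 in hexadecimal, padded to 32 bits, is 0x753ECA47.
Split into bytes (most-significant first): 75 3E CA 47.
Little-endian: lowest address holds the least-significant byte.
So at ascending addresses the bytes are 47 CA 3E 75.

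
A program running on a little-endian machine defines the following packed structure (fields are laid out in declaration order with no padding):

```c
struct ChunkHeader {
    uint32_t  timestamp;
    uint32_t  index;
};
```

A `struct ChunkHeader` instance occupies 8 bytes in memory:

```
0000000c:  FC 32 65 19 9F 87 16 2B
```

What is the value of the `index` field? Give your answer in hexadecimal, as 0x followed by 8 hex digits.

0x2B16879F

`index` follows `timestamp` (4 bytes), so it starts at byte offset 4 and occupies 4 bytes.
Bytes at offsets 4..7: 9F 87 16 2B.
Little-endian: lowest address holds the least-significant byte.
Reassemble most-significant byte first: 2B 16 87 9F → 0x2B16879F.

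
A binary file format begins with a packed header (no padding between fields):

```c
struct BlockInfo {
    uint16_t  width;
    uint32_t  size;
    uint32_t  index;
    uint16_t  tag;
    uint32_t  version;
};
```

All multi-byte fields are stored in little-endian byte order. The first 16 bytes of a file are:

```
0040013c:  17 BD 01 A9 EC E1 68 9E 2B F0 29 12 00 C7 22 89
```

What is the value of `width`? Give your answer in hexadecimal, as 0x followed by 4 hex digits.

0xBD17

`width` is the first field, at byte offset 0, occupying 2 bytes.
Bytes at offsets 0..1: 17 BD.
Little-endian: lowest address holds the least-significant byte.
Reassemble most-significant byte first: BD 17 → 0xBD17.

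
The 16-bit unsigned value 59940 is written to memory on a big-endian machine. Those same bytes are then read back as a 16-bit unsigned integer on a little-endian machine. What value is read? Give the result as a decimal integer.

59940 in 16-bit hexadecimal is 0xEA24.
Stored big-endian, the bytes at ascending addresses are EA 24.
Read back as little-endian, the first byte is least significant, giving 0x24EA.
0x24EA = 9450.

9450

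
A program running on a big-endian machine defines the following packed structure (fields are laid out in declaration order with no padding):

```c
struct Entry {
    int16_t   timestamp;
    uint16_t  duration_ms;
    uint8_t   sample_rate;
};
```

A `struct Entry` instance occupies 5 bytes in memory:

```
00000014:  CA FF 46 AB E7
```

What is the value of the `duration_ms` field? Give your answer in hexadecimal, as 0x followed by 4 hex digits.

0x46AB

`duration_ms` follows `timestamp` (2 bytes), so it starts at byte offset 2 and occupies 2 bytes.
Bytes at offsets 2..3: 46 AB.
Big-endian: lowest address holds the most-significant byte.
The bytes are already most-significant first: 0x46AB.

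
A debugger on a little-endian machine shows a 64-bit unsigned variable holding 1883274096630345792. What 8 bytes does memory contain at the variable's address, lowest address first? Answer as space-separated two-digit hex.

40 B0 58 18 D0 BB 22 1A

1883274096630345792 in hexadecimal, padded to 64 bits, is 0x1A22BBD01858B040.
Split into bytes (most-significant first): 1A 22 BB D0 18 58 B0 40.
Little-endian: lowest address holds the least-significant byte.
So at ascending addresses the bytes are 40 B0 58 18 D0 BB 22 1A.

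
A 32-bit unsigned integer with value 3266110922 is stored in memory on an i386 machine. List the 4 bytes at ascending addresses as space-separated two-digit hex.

3266110922 in hexadecimal, padded to 32 bits, is 0xC2ACE5CA.
Split into bytes (most-significant first): C2 AC E5 CA.
Little-endian stores the least-significant byte at the lowest address.
So at ascending addresses the bytes are CA E5 AC C2.

CA E5 AC C2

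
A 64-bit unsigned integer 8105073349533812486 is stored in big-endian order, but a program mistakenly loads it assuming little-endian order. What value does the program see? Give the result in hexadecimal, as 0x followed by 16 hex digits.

8105073349533812486 in 64-bit hexadecimal is 0x707B0144D572C706.
Stored big-endian, the bytes at ascending addresses are 70 7B 01 44 D5 72 C7 06.
Read back as little-endian, the first byte is least significant, giving 0x06C772D544017B70.

0x06C772D544017B70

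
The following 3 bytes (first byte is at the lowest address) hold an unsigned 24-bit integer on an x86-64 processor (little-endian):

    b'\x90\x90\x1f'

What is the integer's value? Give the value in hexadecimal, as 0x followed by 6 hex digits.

0x1F9090

Little-endian: lowest address holds the least-significant byte.
Reassemble most-significant byte first: 1F 90 90 → 0x1F9090.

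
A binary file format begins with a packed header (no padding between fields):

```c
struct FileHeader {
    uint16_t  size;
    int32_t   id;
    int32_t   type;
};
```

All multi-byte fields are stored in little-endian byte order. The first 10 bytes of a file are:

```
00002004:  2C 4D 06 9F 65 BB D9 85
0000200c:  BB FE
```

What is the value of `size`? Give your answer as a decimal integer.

`size` is the first field, at byte offset 0, occupying 2 bytes.
Bytes at offsets 0..1: 2C 4D.
In little-endian order the low byte comes first in memory.
Reassemble most-significant byte first: 4D 2C → 0x4D2C.
0x4D2C = 19756.

19756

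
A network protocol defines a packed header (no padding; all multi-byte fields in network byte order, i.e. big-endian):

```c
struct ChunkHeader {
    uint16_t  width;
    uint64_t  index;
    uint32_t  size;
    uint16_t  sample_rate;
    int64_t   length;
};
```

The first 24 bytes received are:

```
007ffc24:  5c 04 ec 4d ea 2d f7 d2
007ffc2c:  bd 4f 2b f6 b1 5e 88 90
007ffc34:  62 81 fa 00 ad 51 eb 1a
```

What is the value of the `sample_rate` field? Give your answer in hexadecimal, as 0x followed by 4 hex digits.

`sample_rate` follows `width` (2 B), `index` (8 B), `size` (4 B), so it starts at offset 2 + 8 + 4 = 14 and occupies 2 bytes.
Bytes at offsets 14..15: 88 90.
Big-endian stores the most-significant byte at the lowest address.
The bytes are already most-significant first: 0x8890.

0x8890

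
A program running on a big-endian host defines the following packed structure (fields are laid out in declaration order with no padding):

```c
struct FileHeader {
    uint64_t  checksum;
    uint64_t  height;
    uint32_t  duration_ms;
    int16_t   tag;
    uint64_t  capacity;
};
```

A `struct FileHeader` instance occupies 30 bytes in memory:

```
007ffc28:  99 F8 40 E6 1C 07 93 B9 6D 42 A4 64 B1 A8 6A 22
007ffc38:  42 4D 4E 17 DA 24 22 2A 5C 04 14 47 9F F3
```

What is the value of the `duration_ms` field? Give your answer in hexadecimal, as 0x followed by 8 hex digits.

`duration_ms` follows `checksum` (8 B), `height` (8 B), so it starts at offset 8 + 8 = 16 and occupies 4 bytes.
Bytes at offsets 16..19: 42 4D 4E 17.
Big-endian: lowest address holds the most-significant byte.
The bytes are already most-significant first: 0x424D4E17.

0x424D4E17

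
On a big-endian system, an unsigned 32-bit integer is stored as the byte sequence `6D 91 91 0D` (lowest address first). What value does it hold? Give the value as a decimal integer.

Big-endian: lowest address holds the most-significant byte.
The bytes are already most-significant first: 0x6D91910D.
0x6D91910D = 1838256397.

1838256397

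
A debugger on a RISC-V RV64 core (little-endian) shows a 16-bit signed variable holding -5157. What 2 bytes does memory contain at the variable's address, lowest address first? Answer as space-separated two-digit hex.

DB EB

Two's complement of -5157 in 16 bits: 5157 = 0x1425; invert → 0xEBDA; add 1 → 0xEBDB.
Split into bytes (most-significant first): EB DB.
In little-endian order the low byte comes first in memory.
So at ascending addresses the bytes are DB EB.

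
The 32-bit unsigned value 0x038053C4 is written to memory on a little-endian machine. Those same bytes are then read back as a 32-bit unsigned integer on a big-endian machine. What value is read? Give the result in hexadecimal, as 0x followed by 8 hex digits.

Stored little-endian, the bytes at ascending addresses are C4 53 80 03.
Read back as big-endian, the last byte is least significant, giving 0xC4538003.

0xC4538003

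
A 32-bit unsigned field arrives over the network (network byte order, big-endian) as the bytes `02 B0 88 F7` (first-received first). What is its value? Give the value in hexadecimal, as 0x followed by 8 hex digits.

0x02B088F7

In big-endian order the high byte comes first in memory.
The bytes are already most-significant first: 0x02B088F7.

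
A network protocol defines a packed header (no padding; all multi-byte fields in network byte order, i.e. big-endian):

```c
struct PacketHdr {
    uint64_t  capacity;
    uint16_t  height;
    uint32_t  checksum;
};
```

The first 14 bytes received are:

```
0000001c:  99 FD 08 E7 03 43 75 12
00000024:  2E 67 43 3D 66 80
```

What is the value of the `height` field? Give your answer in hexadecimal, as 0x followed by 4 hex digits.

0x2E67

`height` follows `capacity` (8 bytes), so it starts at byte offset 8 and occupies 2 bytes.
Bytes at offsets 8..9: 2E 67.
Big-endian stores the most-significant byte at the lowest address.
The bytes are already most-significant first: 0x2E67.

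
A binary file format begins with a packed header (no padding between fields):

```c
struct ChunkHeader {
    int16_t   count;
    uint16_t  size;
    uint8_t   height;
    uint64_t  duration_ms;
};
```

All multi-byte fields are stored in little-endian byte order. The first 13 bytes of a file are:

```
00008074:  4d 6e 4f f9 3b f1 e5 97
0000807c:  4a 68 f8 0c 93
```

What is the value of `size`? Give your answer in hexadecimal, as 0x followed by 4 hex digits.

`size` follows `count` (2 bytes), so it starts at byte offset 2 and occupies 2 bytes.
Bytes at offsets 2..3: 4F F9.
Little-endian stores the least-significant byte at the lowest address.
Reassemble most-significant byte first: F9 4F → 0xF94F.

0xF94F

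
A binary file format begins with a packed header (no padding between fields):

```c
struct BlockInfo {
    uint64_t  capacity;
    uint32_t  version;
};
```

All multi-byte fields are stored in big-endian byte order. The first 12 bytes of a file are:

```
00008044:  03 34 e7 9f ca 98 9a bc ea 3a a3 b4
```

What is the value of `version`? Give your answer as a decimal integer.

3929711540

`version` follows `capacity` (8 bytes), so it starts at byte offset 8 and occupies 4 bytes.
Bytes at offsets 8..11: EA 3A A3 B4.
In big-endian order the high byte comes first in memory.
The bytes are already most-significant first: 0xEA3AA3B4.
0xEA3AA3B4 = 3929711540.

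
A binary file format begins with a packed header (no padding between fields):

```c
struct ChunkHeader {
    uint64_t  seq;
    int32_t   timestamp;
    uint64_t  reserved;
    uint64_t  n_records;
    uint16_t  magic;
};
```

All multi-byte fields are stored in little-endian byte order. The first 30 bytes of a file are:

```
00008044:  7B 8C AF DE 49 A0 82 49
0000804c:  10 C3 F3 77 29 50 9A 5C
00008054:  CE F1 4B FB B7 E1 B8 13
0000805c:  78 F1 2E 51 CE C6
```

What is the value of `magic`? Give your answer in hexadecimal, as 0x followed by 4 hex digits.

0xC6CE

`magic` follows `seq` (8 B), `timestamp` (4 B), `reserved` (8 B), `n_records` (8 B), so it starts at offset 8 + 4 + 8 + 8 = 28 and occupies 2 bytes.
Bytes at offsets 28..29: CE C6.
Little-endian: lowest address holds the least-significant byte.
Reassemble most-significant byte first: C6 CE → 0xC6CE.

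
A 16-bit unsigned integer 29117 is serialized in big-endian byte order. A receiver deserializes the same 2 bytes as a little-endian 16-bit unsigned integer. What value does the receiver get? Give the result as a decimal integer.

48497

29117 in 16-bit hexadecimal is 0x71BD.
Stored big-endian, the bytes at ascending addresses are 71 BD.
Read back as little-endian, the first byte is least significant, giving 0xBD71.
0xBD71 = 48497.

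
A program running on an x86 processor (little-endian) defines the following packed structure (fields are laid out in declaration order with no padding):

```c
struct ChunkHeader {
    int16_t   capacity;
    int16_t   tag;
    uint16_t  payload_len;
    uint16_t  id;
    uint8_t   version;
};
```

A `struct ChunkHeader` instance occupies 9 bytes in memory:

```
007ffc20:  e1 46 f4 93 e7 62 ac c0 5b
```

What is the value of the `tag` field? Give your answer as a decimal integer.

-27660

`tag` follows `capacity` (2 bytes), so it starts at byte offset 2 and occupies 2 bytes.
Bytes at offsets 2..3: F4 93.
Little-endian: lowest address holds the least-significant byte.
Reassemble most-significant byte first: 93 F4 → 0x93F4.
Top bit is set, so as a signed 16-bit value this is 0x93F4 − 2^16 = -27660.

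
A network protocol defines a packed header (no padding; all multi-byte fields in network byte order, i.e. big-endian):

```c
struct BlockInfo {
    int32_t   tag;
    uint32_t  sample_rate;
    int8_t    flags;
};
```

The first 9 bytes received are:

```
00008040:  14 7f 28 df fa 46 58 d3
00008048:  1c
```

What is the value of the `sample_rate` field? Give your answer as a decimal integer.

`sample_rate` follows `tag` (4 bytes), so it starts at byte offset 4 and occupies 4 bytes.
Bytes at offsets 4..7: FA 46 58 D3.
In big-endian order the high byte comes first in memory.
The bytes are already most-significant first: 0xFA4658D3.
0xFA4658D3 = 4198914259.

4198914259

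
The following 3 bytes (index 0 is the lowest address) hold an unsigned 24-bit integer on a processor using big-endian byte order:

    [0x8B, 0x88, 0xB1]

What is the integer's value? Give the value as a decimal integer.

9144497

Big-endian: lowest address holds the most-significant byte.
The bytes are already most-significant first: 0x8B88B1.
0x8B88B1 = 9144497.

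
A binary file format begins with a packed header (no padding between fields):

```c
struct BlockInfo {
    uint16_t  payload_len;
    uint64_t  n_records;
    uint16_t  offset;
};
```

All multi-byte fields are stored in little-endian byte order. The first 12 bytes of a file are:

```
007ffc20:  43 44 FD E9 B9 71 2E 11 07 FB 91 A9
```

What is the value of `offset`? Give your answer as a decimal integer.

43409

`offset` follows `payload_len` (2 B), `n_records` (8 B), so it starts at offset 2 + 8 = 10 and occupies 2 bytes.
Bytes at offsets 10..11: 91 A9.
In little-endian order the low byte comes first in memory.
Reassemble most-significant byte first: A9 91 → 0xA991.
0xA991 = 43409.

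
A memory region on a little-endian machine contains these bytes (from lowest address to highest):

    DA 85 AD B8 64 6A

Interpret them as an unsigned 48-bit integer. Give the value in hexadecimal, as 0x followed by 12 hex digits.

In little-endian order the low byte comes first in memory.
Reassemble most-significant byte first: 6A 64 B8 AD 85 DA → 0x6A64B8AD85DA.

0x6A64B8AD85DA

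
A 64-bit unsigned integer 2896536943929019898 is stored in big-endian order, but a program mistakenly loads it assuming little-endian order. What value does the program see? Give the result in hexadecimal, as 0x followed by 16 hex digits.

0xFA4DAF0501913228

2896536943929019898 in 64-bit hexadecimal is 0x2832910105AF4DFA.
Stored big-endian, the bytes at ascending addresses are 28 32 91 01 05 AF 4D FA.
Read back as little-endian, the first byte is least significant, giving 0xFA4DAF0501913228.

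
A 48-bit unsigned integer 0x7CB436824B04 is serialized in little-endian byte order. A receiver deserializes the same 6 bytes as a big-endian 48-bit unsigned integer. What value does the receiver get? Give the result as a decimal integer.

4722353681532

Stored little-endian, the bytes at ascending addresses are 04 4B 82 36 B4 7C.
Read back as big-endian, the last byte is least significant, giving 0x044B8236B47C.
0x044B8236B47C = 4722353681532.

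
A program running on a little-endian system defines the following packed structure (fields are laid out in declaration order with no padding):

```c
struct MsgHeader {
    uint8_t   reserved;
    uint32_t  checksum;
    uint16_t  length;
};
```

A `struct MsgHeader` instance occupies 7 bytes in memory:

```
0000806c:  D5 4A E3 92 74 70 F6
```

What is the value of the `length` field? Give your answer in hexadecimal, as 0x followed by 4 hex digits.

`length` follows `reserved` (1 B), `checksum` (4 B), so it starts at offset 1 + 4 = 5 and occupies 2 bytes.
Bytes at offsets 5..6: 70 F6.
In little-endian order the low byte comes first in memory.
Reassemble most-significant byte first: F6 70 → 0xF670.

0xF670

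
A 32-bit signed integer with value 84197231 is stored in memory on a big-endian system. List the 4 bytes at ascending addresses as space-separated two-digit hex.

84197231 in hexadecimal, padded to 32 bits, is 0x0504BF6F.
Split into bytes (most-significant first): 05 04 BF 6F.
In big-endian order the high byte comes first in memory.
So the memory order matches the most-significant-first order: 05 04 BF 6F.

05 04 BF 6F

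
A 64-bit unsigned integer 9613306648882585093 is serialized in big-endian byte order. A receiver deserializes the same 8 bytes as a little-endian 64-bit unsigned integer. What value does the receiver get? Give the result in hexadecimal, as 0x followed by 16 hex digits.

0x051E8CB376536985

9613306648882585093 in 64-bit hexadecimal is 0x85695376B38C1E05.
Stored big-endian, the bytes at ascending addresses are 85 69 53 76 B3 8C 1E 05.
Read back as little-endian, the first byte is least significant, giving 0x051E8CB376536985.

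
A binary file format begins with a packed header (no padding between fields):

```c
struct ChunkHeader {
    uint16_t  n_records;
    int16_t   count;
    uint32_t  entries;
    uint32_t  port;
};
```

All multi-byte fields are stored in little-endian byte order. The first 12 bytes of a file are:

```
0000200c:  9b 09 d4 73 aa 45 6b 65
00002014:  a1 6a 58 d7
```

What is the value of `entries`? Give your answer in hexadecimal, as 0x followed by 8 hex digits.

0x656B45AA

`entries` follows `n_records` (2 B), `count` (2 B), so it starts at offset 2 + 2 = 4 and occupies 4 bytes.
Bytes at offsets 4..7: AA 45 6B 65.
In little-endian order the low byte comes first in memory.
Reassemble most-significant byte first: 65 6B 45 AA → 0x656B45AA.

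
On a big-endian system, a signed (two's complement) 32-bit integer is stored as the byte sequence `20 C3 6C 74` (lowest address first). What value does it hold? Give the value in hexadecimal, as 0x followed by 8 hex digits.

In big-endian order the high byte comes first in memory.
The bytes are already most-significant first: 0x20C36C74.

0x20C36C74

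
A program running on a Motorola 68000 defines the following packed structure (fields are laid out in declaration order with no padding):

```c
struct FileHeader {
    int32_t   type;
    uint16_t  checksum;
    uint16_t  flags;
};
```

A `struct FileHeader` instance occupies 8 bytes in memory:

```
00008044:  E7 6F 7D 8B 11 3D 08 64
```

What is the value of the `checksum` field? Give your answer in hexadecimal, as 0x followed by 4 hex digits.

0x113D

`checksum` follows `type` (4 bytes), so it starts at byte offset 4 and occupies 2 bytes.
Bytes at offsets 4..5: 11 3D.
Big-endian stores the most-significant byte at the lowest address.
The bytes are already most-significant first: 0x113D.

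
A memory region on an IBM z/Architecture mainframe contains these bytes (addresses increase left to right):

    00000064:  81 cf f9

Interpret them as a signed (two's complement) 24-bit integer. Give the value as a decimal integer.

Big-endian: lowest address holds the most-significant byte.
The bytes are already most-significant first: 0x81CFF9.
Top bit is set, so as a signed 24-bit value this is 0x81CFF9 − 2^24 = -8269831.

-8269831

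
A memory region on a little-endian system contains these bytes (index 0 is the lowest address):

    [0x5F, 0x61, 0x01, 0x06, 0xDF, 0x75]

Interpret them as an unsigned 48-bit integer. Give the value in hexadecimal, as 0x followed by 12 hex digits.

Little-endian stores the least-significant byte at the lowest address.
Reassemble most-significant byte first: 75 DF 06 01 61 5F → 0x75DF0601615F.

0x75DF0601615F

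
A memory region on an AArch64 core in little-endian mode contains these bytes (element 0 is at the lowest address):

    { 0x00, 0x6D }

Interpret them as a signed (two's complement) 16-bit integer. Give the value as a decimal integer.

Little-endian: lowest address holds the least-significant byte.
Reassemble most-significant byte first: 6D 00 → 0x6D00.
0x6D00 = 27904.

27904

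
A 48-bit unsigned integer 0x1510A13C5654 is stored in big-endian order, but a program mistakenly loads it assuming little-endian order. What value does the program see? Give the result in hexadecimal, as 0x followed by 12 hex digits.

0x54563CA11015

Stored big-endian, the bytes at ascending addresses are 15 10 A1 3C 56 54.
Read back as little-endian, the first byte is least significant, giving 0x54563CA11015.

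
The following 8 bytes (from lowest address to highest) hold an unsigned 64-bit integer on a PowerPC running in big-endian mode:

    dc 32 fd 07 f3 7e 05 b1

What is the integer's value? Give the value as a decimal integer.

Big-endian: lowest address holds the most-significant byte.
The bytes are already most-significant first: 0xDC32FD07F37E05B1.
0xDC32FD07F37E05B1 = 15867022647771399601.

15867022647771399601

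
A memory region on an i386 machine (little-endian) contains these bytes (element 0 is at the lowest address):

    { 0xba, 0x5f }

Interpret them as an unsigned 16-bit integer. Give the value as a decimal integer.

24506

Little-endian stores the least-significant byte at the lowest address.
Reassemble most-significant byte first: 5F BA → 0x5FBA.
0x5FBA = 24506.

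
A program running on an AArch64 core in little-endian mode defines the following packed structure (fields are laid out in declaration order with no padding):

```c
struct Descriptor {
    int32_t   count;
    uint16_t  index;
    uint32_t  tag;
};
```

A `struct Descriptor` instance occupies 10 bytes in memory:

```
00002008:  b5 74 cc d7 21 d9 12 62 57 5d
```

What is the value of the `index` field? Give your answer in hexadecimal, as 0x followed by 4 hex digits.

`index` follows `count` (4 bytes), so it starts at byte offset 4 and occupies 2 bytes.
Bytes at offsets 4..5: 21 D9.
Little-endian: lowest address holds the least-significant byte.
Reassemble most-significant byte first: D9 21 → 0xD921.

0xD921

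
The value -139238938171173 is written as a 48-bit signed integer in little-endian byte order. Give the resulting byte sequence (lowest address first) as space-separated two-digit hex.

Two's complement of -139238938171173 in 48 bits: 139238938171173 = 0x7EA31772D725; invert → 0x815CE88D28DA; add 1 → 0x815CE88D28DB.
Split into bytes (most-significant first): 81 5C E8 8D 28 DB.
Little-endian stores the least-significant byte at the lowest address.
So at ascending addresses the bytes are DB 28 8D E8 5C 81.

DB 28 8D E8 5C 81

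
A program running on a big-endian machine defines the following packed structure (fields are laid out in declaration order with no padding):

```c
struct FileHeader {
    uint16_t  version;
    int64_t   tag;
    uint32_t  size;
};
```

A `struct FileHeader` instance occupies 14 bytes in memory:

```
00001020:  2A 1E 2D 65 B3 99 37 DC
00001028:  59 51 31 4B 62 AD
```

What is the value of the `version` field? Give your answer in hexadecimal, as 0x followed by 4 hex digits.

0x2A1E

`version` is the first field, at byte offset 0, occupying 2 bytes.
Bytes at offsets 0..1: 2A 1E.
Big-endian: lowest address holds the most-significant byte.
The bytes are already most-significant first: 0x2A1E.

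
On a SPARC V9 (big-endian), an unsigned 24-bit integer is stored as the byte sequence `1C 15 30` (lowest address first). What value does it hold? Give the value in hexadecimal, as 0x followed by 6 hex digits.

0x1C1530

In big-endian order the high byte comes first in memory.
The bytes are already most-significant first: 0x1C1530.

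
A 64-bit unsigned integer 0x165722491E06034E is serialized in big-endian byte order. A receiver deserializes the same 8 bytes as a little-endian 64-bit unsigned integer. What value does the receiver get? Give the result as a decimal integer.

Stored big-endian, the bytes at ascending addresses are 16 57 22 49 1E 06 03 4E.
Read back as little-endian, the first byte is least significant, giving 0x4E03061E49225716.
0x4E03061E49225716 = 5621343487034283798.

5621343487034283798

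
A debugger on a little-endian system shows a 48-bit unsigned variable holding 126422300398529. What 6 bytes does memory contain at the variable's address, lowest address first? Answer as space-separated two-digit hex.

C1 93 4E FC FA 72

126422300398529 in hexadecimal, padded to 48 bits, is 0x72FAFC4E93C1.
Split into bytes (most-significant first): 72 FA FC 4E 93 C1.
In little-endian order the low byte comes first in memory.
So at ascending addresses the bytes are C1 93 4E FC FA 72.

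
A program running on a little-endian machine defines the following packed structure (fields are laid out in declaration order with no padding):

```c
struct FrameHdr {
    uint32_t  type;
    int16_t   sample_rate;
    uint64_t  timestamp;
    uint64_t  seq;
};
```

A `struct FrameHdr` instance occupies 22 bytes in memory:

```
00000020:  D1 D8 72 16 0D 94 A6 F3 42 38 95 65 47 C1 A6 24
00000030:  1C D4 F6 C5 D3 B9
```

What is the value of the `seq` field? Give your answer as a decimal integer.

`seq` follows `type` (4 B), `sample_rate` (2 B), `timestamp` (8 B), so it starts at offset 4 + 2 + 8 = 14 and occupies 8 bytes.
Bytes at offsets 14..21: A6 24 1C D4 F6 C5 D3 B9.
In little-endian order the low byte comes first in memory.
Reassemble most-significant byte first: B9 D3 C5 F6 D4 1C 24 A6 → 0xB9D3C5F6D41C24A6.
0xB9D3C5F6D41C24A6 = 13390263781013857446.

13390263781013857446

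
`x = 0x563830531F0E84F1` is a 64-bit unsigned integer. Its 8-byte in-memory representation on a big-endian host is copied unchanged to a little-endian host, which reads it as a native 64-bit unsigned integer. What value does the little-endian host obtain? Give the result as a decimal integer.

17403050387768883286

Stored big-endian, the bytes at ascending addresses are 56 38 30 53 1F 0E 84 F1.
Read back as little-endian, the first byte is least significant, giving 0xF1840E1F53303856.
0xF1840E1F53303856 = 17403050387768883286.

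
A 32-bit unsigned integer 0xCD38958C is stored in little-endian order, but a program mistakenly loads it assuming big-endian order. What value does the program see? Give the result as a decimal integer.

2358589645

Stored little-endian, the bytes at ascending addresses are 8C 95 38 CD.
Read back as big-endian, the last byte is least significant, giving 0x8C9538CD.
0x8C9538CD = 2358589645.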